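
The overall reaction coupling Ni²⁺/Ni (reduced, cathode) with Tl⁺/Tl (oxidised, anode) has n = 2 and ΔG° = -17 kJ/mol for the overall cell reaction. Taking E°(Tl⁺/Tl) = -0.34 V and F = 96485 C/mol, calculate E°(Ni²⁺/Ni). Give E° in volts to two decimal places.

E°cell = −ΔG°/(nF) = −(-17×10³)/((2)(96485)) = +0.088 V.
Since Ni²⁺/Ni is the cathode and Tl⁺/Tl the anode, E°cell = E°(Ni²⁺/Ni) − E°(Tl⁺/Tl).
So E°(Ni²⁺/Ni) = E°cell + E°(Tl⁺/Tl) = +0.088 + (-0.34) = -0.25 V.

-0.25 V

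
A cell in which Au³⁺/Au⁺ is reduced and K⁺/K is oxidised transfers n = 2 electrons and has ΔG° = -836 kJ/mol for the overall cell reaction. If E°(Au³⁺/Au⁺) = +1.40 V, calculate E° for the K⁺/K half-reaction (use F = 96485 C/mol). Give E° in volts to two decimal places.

-2.93 V

E°cell = −ΔG°/(nF) = −(-836×10³)/((2)(96485)) = +4.332 V.
Since Au³⁺/Au⁺ is the cathode and K⁺/K the anode, E°cell = E°(Au³⁺/Au⁺) − E°(K⁺/K).
So E°(K⁺/K) = E°(Au³⁺/Au⁺) − E°cell = (+1.40) − (+4.332) = -2.93 V.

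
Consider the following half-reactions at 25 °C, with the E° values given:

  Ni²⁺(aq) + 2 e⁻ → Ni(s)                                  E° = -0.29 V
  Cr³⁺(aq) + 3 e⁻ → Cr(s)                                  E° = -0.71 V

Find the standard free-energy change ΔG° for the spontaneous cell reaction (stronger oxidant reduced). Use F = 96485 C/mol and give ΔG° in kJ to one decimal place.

Ni²⁺/Ni (E° = -0.29 V) is the cathode; Cr³⁺/Cr (E° = -0.71 V) is the anode, so E°cell = +0.42 V.
Balancing electrons gives n = 6 (lcm of 2 and 3).
ΔG° = −nFE° = −(6)(96485)(+0.42) = -243,142 J = -243.1 kJ.

-243.1 kJ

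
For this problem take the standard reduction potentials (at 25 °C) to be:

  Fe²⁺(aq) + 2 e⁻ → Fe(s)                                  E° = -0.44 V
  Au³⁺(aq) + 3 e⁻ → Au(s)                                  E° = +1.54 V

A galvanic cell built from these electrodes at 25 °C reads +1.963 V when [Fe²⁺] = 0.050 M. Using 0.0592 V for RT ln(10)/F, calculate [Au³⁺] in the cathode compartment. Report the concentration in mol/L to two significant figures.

0.0015 M

Au³⁺/Au is the cathode, Fe²⁺/Fe the anode: E°cell = +1.98 V, n = 6.
Overall reaction: 2 Au³⁺(aq) + 3 Fe(s) → 2 Au(s) + 3 Fe²⁺(aq); Q = [Fe²⁺]^3/[Au³⁺]^2.
From E = E° − (0.0592/n) log Q: log Q = (E° − E)·n/0.0592 = (+1.98 − (+1.963))·6/0.0592 = 1.7230.
So 2·log[Au³⁺] = 3·log(0.05) − log Q = -3.9031 − (1.7230) = -5.6261; log[Au³⁺] = -5.6261 / 2 = -2.8131; [Au³⁺] = 10^(-2.8131) ≈ 0.0015 M.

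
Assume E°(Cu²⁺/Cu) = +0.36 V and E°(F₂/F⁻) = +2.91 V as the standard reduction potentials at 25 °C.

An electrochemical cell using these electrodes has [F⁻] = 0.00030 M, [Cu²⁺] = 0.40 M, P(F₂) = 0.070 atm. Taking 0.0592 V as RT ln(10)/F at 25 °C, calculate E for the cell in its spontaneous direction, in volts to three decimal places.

F₂/F⁻ is the cathode (higher E°), Cu²⁺/Cu the anode: E°cell = +2.91 − (+0.36) = +2.55 V, n = 2.
Overall: F₂(g) + Cu(s) → 2 F⁻(aq) + Cu²⁺(aq)
Q = [F⁻]^2·[Cu²⁺] / (P(F₂)); log Q = -6.289.
E = E° − (0.0592/n) log Q = +2.55 − (0.0592/2)(-6.289) = +2.736 V.

+2.736 V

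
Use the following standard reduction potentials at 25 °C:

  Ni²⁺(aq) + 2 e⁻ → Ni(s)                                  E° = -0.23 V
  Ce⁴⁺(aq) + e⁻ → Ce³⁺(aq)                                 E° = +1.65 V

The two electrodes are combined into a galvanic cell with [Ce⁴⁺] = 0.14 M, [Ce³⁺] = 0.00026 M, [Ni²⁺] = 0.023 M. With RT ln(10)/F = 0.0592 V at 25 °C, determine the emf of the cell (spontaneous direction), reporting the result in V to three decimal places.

Ce⁴⁺/Ce³⁺ is the cathode (higher E°), Ni²⁺/Ni the anode: E°cell = +1.65 − (-0.23) = +1.88 V, n = 2.
Overall: 2 Ce⁴⁺(aq) + Ni(s) → 2 Ce³⁺(aq) + Ni²⁺(aq)
Q = [Ce³⁺]^2·[Ni²⁺] / ([Ce⁴⁺]^2); log Q = -7.101.
E = E° − (0.0592/n) log Q = +1.88 − (0.0592/2)(-7.101) = +2.090 V.

+2.090 V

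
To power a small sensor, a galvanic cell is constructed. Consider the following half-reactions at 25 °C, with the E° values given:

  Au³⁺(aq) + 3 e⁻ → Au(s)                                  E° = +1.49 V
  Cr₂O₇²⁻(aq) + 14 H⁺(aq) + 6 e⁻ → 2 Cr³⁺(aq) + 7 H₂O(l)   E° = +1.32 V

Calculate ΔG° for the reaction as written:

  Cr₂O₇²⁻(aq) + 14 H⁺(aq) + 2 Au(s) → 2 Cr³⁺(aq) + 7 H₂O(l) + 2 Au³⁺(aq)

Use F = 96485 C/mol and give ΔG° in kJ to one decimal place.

As written, Cr₂O₇²⁻/Cr³⁺ is reduced (cathode) and Au³⁺/Au is oxidised (anode), so E°cell = (+1.32) − (+1.49) = -0.17 V.
Balancing electrons gives n = 6.
ΔG° = −nFE° = −(6)(96485)(-0.17) = 98,415 J = +98.4 kJ.

+98.4 kJ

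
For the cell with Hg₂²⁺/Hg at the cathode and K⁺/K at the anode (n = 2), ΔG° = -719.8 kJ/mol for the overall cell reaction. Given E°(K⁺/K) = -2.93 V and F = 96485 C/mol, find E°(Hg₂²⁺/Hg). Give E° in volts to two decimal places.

E°cell = −ΔG°/(nF) = −(-719.8×10³)/((2)(96485)) = +3.730 V.
Since Hg₂²⁺/Hg is the cathode and K⁺/K the anode, E°cell = E°(Hg₂²⁺/Hg) − E°(K⁺/K).
So E°(Hg₂²⁺/Hg) = E°cell + E°(K⁺/K) = +3.730 + (-2.93) = +0.80 V.

+0.80 V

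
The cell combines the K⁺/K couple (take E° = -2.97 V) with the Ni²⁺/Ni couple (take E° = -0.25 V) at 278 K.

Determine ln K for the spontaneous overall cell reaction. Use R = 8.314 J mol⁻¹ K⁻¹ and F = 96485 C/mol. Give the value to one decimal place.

227.1

Cathode: Ni²⁺/Ni; anode: K⁺/K. E°cell = (-0.25) − (-2.97) = +2.72 V, with n = 2.
ΔG° = −nFE° = −RT ln K, so ln K = nFE°/(RT) = (2)(96485)(+2.72) / ((8.314)(278)) = 227.093.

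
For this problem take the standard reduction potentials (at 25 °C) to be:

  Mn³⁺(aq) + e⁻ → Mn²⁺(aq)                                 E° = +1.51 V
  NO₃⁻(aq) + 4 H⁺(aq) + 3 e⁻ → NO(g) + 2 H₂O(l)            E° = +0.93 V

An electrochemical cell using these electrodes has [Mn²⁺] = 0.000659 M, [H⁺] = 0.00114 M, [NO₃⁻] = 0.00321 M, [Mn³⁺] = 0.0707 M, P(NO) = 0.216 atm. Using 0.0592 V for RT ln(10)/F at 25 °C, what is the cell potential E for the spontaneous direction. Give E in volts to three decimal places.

Mn³⁺/Mn²⁺ is the cathode (higher E°), NO₃⁻/NO the anode: E°cell = +1.51 − (+0.93) = +0.58 V, n = 3.
Overall: 3 Mn³⁺(aq) + NO(g) + 2 H₂O(l) → 3 Mn²⁺(aq) + NO₃⁻(aq) + 4 H⁺(aq)
Q = [Mn²⁺]^3·[NO₃⁻]·[H⁺]^4 / ([Mn³⁺]^3·P(NO)); log Q = -19.692.
E = E° − (0.0592/n) log Q = +0.58 − (0.0592/3)(-19.692) = +0.969 V.

+0.969 V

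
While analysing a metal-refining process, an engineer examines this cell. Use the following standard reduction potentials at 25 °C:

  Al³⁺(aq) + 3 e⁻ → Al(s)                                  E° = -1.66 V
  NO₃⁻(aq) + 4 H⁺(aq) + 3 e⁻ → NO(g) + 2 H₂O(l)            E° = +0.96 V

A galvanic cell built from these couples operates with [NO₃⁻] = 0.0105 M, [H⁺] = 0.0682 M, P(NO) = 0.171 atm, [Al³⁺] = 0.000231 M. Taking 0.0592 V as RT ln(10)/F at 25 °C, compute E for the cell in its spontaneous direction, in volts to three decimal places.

NO₃⁻/NO is the cathode (higher E°), Al³⁺/Al the anode: E°cell = +0.96 − (-1.66) = +2.62 V, n = 3.
Overall: NO₃⁻(aq) + 4 H⁺(aq) + Al(s) → NO(g) + 2 H₂O(l) + Al³⁺(aq)
Q = P(NO)·[Al³⁺] / ([NO₃⁻]·[H⁺]^4); log Q = 2.240.
E = E° − (0.0592/n) log Q = +2.62 − (0.0592/3)(2.240) = +2.576 V.

+2.576 V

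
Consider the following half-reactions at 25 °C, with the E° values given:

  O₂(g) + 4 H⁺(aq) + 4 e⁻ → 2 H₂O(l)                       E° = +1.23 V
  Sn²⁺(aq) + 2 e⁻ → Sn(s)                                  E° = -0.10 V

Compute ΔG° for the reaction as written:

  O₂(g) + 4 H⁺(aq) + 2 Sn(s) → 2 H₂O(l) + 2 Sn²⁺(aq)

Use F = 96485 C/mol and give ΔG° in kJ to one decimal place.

-513.3 kJ

As written, O₂/H₂O is reduced (cathode) and Sn²⁺/Sn is oxidised (anode), so E°cell = (+1.23) − (-0.10) = +1.33 V.
Balancing electrons gives n = 4.
ΔG° = −nFE° = −(4)(96485)(+1.33) = -513,300 J = -513.3 kJ.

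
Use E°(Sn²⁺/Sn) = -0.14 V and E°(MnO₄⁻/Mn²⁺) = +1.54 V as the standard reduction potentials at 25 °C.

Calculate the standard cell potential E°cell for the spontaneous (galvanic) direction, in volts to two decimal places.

The MnO₄⁻/Mn²⁺ couple has the higher reduction potential, so it is the cathode; Sn²⁺/Sn is oxidised at the anode.
E°cell = E°(cathode) − E°(anode) = (+1.54) − (-0.14) = +1.68 V.

+1.68 V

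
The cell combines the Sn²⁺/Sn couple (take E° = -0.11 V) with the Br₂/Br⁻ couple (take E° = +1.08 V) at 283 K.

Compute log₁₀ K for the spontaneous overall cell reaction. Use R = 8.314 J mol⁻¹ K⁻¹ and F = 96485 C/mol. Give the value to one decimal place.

Cathode: Br₂/Br⁻; anode: Sn²⁺/Sn. E°cell = (+1.08) − (-0.11) = +1.19 V, with n = 2.
ΔG° = −nFE° = −RT ln K, so ln K = nFE°/(RT) = (2)(96485)(+1.19) / ((8.314)(283)) = 97.598.
log₁₀ K = 97.598 / ln 10 = 42.4.

42.4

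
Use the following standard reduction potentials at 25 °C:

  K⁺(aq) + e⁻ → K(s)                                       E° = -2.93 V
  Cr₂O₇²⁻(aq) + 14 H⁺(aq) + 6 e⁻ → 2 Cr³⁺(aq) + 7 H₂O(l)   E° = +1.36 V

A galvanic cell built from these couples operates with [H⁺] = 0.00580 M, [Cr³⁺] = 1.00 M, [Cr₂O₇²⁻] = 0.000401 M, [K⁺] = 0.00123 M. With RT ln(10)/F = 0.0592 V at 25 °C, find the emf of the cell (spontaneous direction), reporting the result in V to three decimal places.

Cr₂O₇²⁻/Cr³⁺ is the cathode (higher E°), K⁺/K the anode: E°cell = +1.36 − (-2.93) = +4.29 V, n = 6.
Overall: Cr₂O₇²⁻(aq) + 14 H⁺(aq) + 6 K(s) → 2 Cr³⁺(aq) + 7 H₂O(l) + 6 K⁺(aq)
Q = [Cr³⁺]^2·[K⁺]^6 / ([Cr₂O₇²⁻]·[H⁺]^14); log Q = 17.248.
E = E° − (0.0592/n) log Q = +4.29 − (0.0592/6)(17.248) = +4.120 V.

+4.120 V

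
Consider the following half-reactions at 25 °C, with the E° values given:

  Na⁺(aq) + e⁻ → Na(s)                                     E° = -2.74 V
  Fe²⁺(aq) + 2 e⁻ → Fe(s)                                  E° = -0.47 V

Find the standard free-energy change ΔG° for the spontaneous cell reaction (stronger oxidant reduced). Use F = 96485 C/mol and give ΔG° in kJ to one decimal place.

Fe²⁺/Fe (E° = -0.47 V) is the cathode; Na⁺/Na (E° = -2.74 V) is the anode, so E°cell = +2.27 V.
Balancing electrons gives n = 2 (lcm of 2 and 1).
ΔG° = −nFE° = −(2)(96485)(+2.27) = -438,042 J = -438.0 kJ.

-438.0 kJ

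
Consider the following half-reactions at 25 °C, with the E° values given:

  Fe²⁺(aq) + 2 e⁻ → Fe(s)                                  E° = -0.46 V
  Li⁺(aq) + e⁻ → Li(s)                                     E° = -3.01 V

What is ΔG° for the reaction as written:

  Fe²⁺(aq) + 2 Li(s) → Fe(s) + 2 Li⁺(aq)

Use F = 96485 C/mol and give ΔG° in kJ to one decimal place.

As written, Fe²⁺/Fe is reduced (cathode) and Li⁺/Li is oxidised (anode), so E°cell = (-0.46) − (-3.01) = +2.55 V.
Balancing electrons gives n = 2.
ΔG° = −nFE° = −(2)(96485)(+2.55) = -492,073 J = -492.1 kJ.

-492.1 kJ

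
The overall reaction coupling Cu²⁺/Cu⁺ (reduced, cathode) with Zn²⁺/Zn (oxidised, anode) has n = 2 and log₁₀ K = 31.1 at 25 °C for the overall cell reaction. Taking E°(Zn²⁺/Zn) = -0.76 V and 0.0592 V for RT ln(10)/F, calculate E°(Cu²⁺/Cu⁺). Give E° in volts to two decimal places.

E°cell = (0.0592/n)·log K = (0.0592/2)(31.1) = +0.921 V.
Since Cu²⁺/Cu⁺ is the cathode and Zn²⁺/Zn the anode, E°cell = E°(Cu²⁺/Cu⁺) − E°(Zn²⁺/Zn).
So E°(Cu²⁺/Cu⁺) = E°cell + E°(Zn²⁺/Zn) = +0.921 + (-0.76) = +0.16 V.

+0.16 V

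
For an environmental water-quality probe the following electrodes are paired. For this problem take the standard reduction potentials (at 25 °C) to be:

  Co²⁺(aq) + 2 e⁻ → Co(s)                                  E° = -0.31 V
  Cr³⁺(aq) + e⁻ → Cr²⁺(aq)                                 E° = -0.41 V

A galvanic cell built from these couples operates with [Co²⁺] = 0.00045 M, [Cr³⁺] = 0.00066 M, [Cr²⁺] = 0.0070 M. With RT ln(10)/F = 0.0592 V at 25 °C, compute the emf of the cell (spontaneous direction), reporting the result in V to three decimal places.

Co²⁺/Co is the cathode (higher E°), Cr³⁺/Cr²⁺ the anode: E°cell = -0.31 − (-0.41) = +0.10 V, n = 2.
Overall: Co²⁺(aq) + 2 Cr²⁺(aq) → Co(s) + 2 Cr³⁺(aq)
Q = [Cr³⁺]^2 / ([Co²⁺]·[Cr²⁺]^2); log Q = 1.296.
E = E° − (0.0592/n) log Q = +0.10 − (0.0592/2)(1.296) = +0.062 V.

+0.062 V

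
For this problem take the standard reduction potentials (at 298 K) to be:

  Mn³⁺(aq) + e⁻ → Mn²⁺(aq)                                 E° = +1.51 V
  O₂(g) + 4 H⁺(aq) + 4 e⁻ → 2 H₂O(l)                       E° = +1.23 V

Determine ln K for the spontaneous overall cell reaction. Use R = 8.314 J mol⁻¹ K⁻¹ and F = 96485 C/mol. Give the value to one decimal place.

43.6

Cathode: Mn³⁺/Mn²⁺; anode: O₂/H₂O. E°cell = (+1.51) − (+1.23) = +0.28 V, with n = 4.
ΔG° = −nFE° = −RT ln K, so ln K = nFE°/(RT) = (4)(96485)(+0.28) / ((8.314)(298)) = 43.617.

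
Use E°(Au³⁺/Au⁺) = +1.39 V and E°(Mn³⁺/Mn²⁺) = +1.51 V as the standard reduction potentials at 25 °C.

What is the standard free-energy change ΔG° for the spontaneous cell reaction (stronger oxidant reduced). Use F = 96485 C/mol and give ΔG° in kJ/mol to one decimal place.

Mn³⁺/Mn²⁺ (E° = +1.51 V) is the cathode; Au³⁺/Au⁺ (E° = +1.39 V) is the anode, so E°cell = +0.12 V.
Balancing electrons gives n = 2 (lcm of 1 and 2).
ΔG° = −nFE° = −(2)(96485)(+0.12) = -23,156 J = -23.2 kJ/mol.

-23.2 kJ/mol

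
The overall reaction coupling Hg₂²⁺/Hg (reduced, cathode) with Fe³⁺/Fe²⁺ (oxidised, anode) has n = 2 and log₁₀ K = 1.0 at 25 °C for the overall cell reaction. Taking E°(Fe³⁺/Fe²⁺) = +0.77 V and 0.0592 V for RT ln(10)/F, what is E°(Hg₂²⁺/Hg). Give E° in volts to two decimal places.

E°cell = (0.0592/n)·log K = (0.0592/2)(1.0) = +0.030 V.
Since Hg₂²⁺/Hg is the cathode and Fe³⁺/Fe²⁺ the anode, E°cell = E°(Hg₂²⁺/Hg) − E°(Fe³⁺/Fe²⁺).
So E°(Hg₂²⁺/Hg) = E°cell + E°(Fe³⁺/Fe²⁺) = +0.030 + (+0.77) = +0.80 V.

+0.80 V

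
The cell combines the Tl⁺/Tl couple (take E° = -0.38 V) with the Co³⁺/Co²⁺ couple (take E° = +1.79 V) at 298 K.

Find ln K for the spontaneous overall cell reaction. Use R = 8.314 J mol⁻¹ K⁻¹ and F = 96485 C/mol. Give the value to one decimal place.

Cathode: Co³⁺/Co²⁺; anode: Tl⁺/Tl. E°cell = (+1.79) − (-0.38) = +2.17 V, with n = 1.
ΔG° = −nFE° = −RT ln K, so ln K = nFE°/(RT) = (1)(96485)(+2.17) / ((8.314)(298)) = 84.507.

84.5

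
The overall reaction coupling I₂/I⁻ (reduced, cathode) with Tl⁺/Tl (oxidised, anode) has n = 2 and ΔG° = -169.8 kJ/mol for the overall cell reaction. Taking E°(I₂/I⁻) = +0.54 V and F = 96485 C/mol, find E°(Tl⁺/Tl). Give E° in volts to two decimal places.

E°cell = −ΔG°/(nF) = −(-169.8×10³)/((2)(96485)) = +0.880 V.
Since I₂/I⁻ is the cathode and Tl⁺/Tl the anode, E°cell = E°(I₂/I⁻) − E°(Tl⁺/Tl).
So E°(Tl⁺/Tl) = E°(I₂/I⁻) − E°cell = (+0.54) − (+0.880) = -0.34 V.

-0.34 V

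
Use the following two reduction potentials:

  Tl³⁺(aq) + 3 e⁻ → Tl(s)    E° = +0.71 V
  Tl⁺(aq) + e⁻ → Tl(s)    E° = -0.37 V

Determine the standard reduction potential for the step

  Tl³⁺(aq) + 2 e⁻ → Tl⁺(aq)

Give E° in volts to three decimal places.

Sequential free energies add, so n₃E°₃ = n₁E°₁ + n₂E°₂.
With n₃ = 3, and the known step contributing 1×(-0.37) V, the unknown satisfies 2·E° = 3×(+0.71) − 1×(-0.37) = +2.500.
E° = +2.500 / 2 = +1.250 V.

+1.250 V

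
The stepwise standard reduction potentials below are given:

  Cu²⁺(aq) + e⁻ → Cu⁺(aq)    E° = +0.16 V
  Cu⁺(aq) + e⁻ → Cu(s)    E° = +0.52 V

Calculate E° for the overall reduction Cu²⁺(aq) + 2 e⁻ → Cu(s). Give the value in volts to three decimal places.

+0.340 V

Since ΔG° = −nFE° is additive over sequential reductions, n₃E°₃ = n₁E°₁ + n₂E°₂.
E°₃ = (1×+0.16 + 1×+0.52) / 2 = (+0.680) / 2 = +0.340 V.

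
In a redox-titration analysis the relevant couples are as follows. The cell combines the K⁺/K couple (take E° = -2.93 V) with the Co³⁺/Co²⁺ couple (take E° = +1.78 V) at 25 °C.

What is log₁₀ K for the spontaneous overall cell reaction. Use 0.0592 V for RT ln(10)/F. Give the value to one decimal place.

Cathode: Co³⁺/Co²⁺; anode: K⁺/K. E°cell = +4.71 V, n = 1.
log K = nE°cell / 0.0592 = (1)(+4.71) / 0.0592 = 79.6.

79.6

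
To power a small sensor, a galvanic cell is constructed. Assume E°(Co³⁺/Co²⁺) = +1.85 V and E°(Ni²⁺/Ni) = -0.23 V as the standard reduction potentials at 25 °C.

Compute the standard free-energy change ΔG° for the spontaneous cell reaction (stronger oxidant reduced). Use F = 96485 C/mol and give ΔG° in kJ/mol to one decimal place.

Co³⁺/Co²⁺ (E° = +1.85 V) is the cathode; Ni²⁺/Ni (E° = -0.23 V) is the anode, so E°cell = +2.08 V.
Balancing electrons gives n = 2 (lcm of 1 and 2).
ΔG° = −nFE° = −(2)(96485)(+2.08) = -401,378 J = -401.4 kJ/mol.

-401.4 kJ/mol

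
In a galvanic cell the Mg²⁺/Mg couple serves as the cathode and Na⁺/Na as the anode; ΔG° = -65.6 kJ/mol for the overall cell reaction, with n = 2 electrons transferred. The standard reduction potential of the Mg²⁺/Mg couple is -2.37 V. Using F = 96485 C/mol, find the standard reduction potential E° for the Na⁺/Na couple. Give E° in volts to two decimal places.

-2.71 V

E°cell = −ΔG°/(nF) = −(-65.6×10³)/((2)(96485)) = +0.340 V.
Since Mg²⁺/Mg is the cathode and Na⁺/Na the anode, E°cell = E°(Mg²⁺/Mg) − E°(Na⁺/Na).
So E°(Na⁺/Na) = E°(Mg²⁺/Mg) − E°cell = (-2.37) − (+0.340) = -2.71 V.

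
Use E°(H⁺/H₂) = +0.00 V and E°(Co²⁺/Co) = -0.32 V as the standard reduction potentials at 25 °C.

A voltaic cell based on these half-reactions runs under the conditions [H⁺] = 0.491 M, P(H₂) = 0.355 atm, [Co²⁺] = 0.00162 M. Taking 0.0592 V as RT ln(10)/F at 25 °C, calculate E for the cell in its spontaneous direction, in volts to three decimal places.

+0.398 V

H⁺/H₂ is the cathode (higher E°), Co²⁺/Co the anode: E°cell = +0.00 − (-0.32) = +0.32 V, n = 2.
Overall: 2 H⁺(aq) + Co(s) → H₂(g) + Co²⁺(aq)
Q = P(H₂)·[Co²⁺] / ([H⁺]^2); log Q = -2.622.
E = E° − (0.0592/n) log Q = +0.32 − (0.0592/2)(-2.622) = +0.398 V.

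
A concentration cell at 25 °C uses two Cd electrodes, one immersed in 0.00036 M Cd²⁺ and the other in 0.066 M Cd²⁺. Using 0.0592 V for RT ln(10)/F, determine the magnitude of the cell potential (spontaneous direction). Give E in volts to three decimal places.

For a concentration cell E°cell = 0. The 0.066 M side is the cathode (reduction is favoured where [Cd²⁺] is higher).
With n = 2, E = −(0.0592/2) log([Cd²⁺]ₐₙ/[Cd²⁺]꜀ₐₜ) = −(0.0592/2) log(0.00036/0.066) = −(0.0592/2)(-2.263) = +0.067 V.

+0.067 V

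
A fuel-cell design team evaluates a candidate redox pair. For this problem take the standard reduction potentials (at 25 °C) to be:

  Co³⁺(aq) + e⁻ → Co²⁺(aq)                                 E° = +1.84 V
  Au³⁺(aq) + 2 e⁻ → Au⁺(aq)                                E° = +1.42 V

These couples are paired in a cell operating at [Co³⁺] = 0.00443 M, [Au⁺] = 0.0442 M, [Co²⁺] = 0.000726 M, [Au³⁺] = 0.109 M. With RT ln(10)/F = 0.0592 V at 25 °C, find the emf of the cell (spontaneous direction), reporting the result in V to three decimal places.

+0.455 V

Co³⁺/Co²⁺ is the cathode (higher E°), Au³⁺/Au⁺ the anode: E°cell = +1.84 − (+1.42) = +0.42 V, n = 2.
Overall: 2 Co³⁺(aq) + Au⁺(aq) → 2 Co²⁺(aq) + Au³⁺(aq)
Q = [Co²⁺]^2·[Au³⁺] / ([Co³⁺]^2·[Au⁺]); log Q = -1.179.
E = E° − (0.0592/n) log Q = +0.42 − (0.0592/2)(-1.179) = +0.455 V.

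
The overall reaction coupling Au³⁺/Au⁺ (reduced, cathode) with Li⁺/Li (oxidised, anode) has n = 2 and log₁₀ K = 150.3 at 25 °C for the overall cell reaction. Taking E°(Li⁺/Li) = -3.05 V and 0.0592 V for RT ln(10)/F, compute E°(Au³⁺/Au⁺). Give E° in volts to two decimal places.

+1.40 V

E°cell = (0.0592/n)·log K = (0.0592/2)(150.3) = +4.449 V.
Since Au³⁺/Au⁺ is the cathode and Li⁺/Li the anode, E°cell = E°(Au³⁺/Au⁺) − E°(Li⁺/Li).
So E°(Au³⁺/Au⁺) = E°cell + E°(Li⁺/Li) = +4.449 + (-3.05) = +1.40 V.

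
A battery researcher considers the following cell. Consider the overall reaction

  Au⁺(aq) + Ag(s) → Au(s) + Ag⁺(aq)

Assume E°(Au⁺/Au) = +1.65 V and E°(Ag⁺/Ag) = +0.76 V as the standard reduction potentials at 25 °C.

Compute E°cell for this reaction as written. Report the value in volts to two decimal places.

+0.89 V

The Au⁺/Au couple has the higher reduction potential, so it is the cathode; Ag⁺/Ag is oxidised at the anode.
E°cell = E°(cathode) − E°(anode) = (+1.65) − (+0.76) = +0.89 V.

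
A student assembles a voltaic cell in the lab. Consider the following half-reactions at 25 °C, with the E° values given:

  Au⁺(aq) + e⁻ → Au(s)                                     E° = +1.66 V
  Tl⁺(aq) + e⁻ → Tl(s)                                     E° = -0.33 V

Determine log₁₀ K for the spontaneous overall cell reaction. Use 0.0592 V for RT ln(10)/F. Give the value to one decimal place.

Cathode: Au⁺/Au; anode: Tl⁺/Tl. E°cell = +1.99 V, n = 1.
log K = nE°cell / 0.0592 = (1)(+1.99) / 0.0592 = 33.6.

33.6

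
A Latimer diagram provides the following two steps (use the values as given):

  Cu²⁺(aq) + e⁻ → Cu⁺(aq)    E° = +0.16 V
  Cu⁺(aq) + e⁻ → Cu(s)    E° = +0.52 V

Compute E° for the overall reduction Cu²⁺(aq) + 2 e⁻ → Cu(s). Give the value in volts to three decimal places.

+0.340 V

Adding the free-energy changes (−nFE°) of the two steps gives −n₃FE°₃ = −n₁FE°₁ − n₂FE°₂.
E°₃ = (1×+0.16 + 1×+0.52) / 2 = (+0.680) / 2 = +0.340 V.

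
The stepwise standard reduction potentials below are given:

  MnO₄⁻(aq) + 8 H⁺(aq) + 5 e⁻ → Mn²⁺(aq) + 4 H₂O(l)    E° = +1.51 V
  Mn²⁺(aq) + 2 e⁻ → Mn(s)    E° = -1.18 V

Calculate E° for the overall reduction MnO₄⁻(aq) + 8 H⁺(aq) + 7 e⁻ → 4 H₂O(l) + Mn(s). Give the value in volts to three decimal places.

+0.741 V

Since ΔG° = −nFE° is additive over sequential reductions, n₃E°₃ = n₁E°₁ + n₂E°₂.
E°₃ = (5×+1.51 + 2×-1.18) / 7 = (+5.190) / 7 = +0.741 V.
Simply averaging or adding the two E° values would be wrong; the electron-weighted sum is required.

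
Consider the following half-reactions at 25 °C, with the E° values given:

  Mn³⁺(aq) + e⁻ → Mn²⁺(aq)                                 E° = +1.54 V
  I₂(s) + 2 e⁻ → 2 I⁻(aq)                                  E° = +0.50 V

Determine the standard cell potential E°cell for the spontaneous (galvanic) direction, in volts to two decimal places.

The Mn³⁺/Mn²⁺ couple has the higher reduction potential, so it is the cathode; I₂/I⁻ is oxidised at the anode.
E°cell = E°(cathode) − E°(anode) = (+1.54) − (+0.50) = +1.04 V.

+1.04 V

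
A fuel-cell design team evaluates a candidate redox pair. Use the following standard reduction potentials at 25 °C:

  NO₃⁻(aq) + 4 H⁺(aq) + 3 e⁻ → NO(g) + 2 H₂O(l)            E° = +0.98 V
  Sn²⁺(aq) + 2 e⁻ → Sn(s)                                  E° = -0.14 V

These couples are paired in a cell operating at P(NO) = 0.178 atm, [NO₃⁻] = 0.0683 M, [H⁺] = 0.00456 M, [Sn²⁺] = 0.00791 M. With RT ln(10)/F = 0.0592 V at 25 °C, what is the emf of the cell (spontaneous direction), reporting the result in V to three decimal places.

NO₃⁻/NO is the cathode (higher E°), Sn²⁺/Sn the anode: E°cell = +0.98 − (-0.14) = +1.12 V, n = 6.
Overall: 2 NO₃⁻(aq) + 8 H⁺(aq) + 3 Sn(s) → 2 NO(g) + 4 H₂O(l) + 3 Sn²⁺(aq)
Q = P(NO)^2·[Sn²⁺]^3 / ([NO₃⁻]^2·[H⁺]^8); log Q = 13.255.
E = E° − (0.0592/n) log Q = +1.12 − (0.0592/6)(13.255) = +0.989 V.

+0.989 V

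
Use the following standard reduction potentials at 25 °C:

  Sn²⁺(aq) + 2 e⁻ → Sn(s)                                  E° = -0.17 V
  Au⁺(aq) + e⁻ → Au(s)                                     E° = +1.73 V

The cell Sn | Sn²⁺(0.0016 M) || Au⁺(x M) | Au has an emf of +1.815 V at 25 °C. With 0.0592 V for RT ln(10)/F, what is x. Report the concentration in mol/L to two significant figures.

Au⁺/Au is the cathode, Sn²⁺/Sn the anode: E°cell = +1.90 V, n = 2.
Overall reaction: 2 Au⁺(aq) + Sn(s) → 2 Au(s) + Sn²⁺(aq); Q = [Sn²⁺]^1/[Au⁺]^2.
From E = E° − (0.0592/n) log Q: log Q = (E° − E)·n/0.0592 = (+1.90 − (+1.815))·2/0.0592 = 2.8716.
So 2·log[Au⁺] = 1·log(0.0016) − log Q = -2.7959 − (2.8716) = -5.6675; log[Au⁺] = -5.6675 / 2 = -2.8338; [Au⁺] = 10^(-2.8338) ≈ 0.0015 M.

0.0015 M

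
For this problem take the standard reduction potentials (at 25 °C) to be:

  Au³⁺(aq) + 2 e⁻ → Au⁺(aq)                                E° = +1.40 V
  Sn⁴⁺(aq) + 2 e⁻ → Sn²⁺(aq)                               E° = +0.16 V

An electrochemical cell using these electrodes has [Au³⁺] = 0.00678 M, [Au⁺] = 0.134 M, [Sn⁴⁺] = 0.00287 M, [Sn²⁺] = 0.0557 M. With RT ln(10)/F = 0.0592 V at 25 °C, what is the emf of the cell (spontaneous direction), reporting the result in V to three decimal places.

Au³⁺/Au⁺ is the cathode (higher E°), Sn⁴⁺/Sn²⁺ the anode: E°cell = +1.40 − (+0.16) = +1.24 V, n = 2.
Overall: Au³⁺(aq) + Sn²⁺(aq) → Au⁺(aq) + Sn⁴⁺(aq)
Q = [Au⁺]·[Sn⁴⁺] / ([Au³⁺]·[Sn²⁺]); log Q = 0.008.
E = E° − (0.0592/n) log Q = +1.24 − (0.0592/2)(0.008) = +1.240 V.

+1.240 V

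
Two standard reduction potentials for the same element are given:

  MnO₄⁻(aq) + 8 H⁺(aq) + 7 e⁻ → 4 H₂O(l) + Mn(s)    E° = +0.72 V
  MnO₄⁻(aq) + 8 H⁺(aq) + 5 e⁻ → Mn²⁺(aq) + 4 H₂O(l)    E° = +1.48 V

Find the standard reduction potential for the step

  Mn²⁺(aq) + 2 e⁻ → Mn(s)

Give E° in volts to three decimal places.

-1.180 V

Sequential free energies add, so n₃E°₃ = n₁E°₁ + n₂E°₂.
With n₃ = 7, and the known step contributing 5×(+1.48) V, the unknown satisfies 2·E° = 7×(+0.72) − 5×(+1.48) = -2.360.
E° = -2.360 / 2 = -1.180 V.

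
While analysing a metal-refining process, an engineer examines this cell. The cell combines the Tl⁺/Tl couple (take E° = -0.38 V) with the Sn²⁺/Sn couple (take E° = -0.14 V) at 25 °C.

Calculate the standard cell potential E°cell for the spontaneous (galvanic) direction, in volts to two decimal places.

The Sn²⁺/Sn couple has the higher reduction potential, so it is the cathode; Tl⁺/Tl is oxidised at the anode.
E°cell = E°(cathode) − E°(anode) = (-0.14) − (-0.38) = +0.24 V.

+0.24 V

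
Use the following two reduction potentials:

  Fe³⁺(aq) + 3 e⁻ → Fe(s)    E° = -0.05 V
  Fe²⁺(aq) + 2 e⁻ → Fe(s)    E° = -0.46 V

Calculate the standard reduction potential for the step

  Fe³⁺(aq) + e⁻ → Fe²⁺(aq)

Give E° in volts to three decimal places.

Sequential free energies add, so n₃E°₃ = n₁E°₁ + n₂E°₂.
With n₃ = 3, and the known step contributing 2×(-0.46) V, the unknown satisfies 1·E° = 3×(-0.05) − 2×(-0.46) = +0.770.
E° = +0.770 / 1 = +0.770 V.

+0.770 V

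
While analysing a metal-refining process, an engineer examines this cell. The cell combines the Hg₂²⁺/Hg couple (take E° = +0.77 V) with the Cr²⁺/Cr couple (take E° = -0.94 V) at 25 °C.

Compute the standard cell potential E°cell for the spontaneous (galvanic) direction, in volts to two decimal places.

The Hg₂²⁺/Hg couple has the higher reduction potential, so it is the cathode; Cr²⁺/Cr is oxidised at the anode.
E°cell = E°(cathode) − E°(anode) = (+0.77) − (-0.94) = +1.71 V.

+1.71 V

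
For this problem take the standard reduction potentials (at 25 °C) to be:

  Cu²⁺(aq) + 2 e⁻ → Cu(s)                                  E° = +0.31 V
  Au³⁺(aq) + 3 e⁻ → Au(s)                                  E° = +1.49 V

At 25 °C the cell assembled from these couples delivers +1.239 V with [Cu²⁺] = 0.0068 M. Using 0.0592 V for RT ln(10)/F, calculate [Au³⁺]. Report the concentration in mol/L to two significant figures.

Au³⁺/Au is the cathode, Cu²⁺/Cu the anode: E°cell = +1.18 V, n = 6.
Overall reaction: 2 Au³⁺(aq) + 3 Cu(s) → 2 Au(s) + 3 Cu²⁺(aq); Q = [Cu²⁺]^3/[Au³⁺]^2.
From E = E° − (0.0592/n) log Q: log Q = (E° − E)·n/0.0592 = (+1.18 − (+1.239))·6/0.0592 = -5.9797.
So 2·log[Au³⁺] = 3·log(0.0068) − log Q = -6.5025 − (-5.9797) = -0.5228; log[Au³⁺] = -0.5228 / 2 = -0.2614; [Au³⁺] = 10^(-0.2614) ≈ 0.55 M.

0.55 M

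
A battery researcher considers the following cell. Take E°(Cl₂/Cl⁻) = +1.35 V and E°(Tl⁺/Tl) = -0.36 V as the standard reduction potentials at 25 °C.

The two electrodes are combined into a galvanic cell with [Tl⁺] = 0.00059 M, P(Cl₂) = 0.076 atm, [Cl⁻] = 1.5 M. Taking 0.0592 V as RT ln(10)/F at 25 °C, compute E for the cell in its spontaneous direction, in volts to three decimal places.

Cl₂/Cl⁻ is the cathode (higher E°), Tl⁺/Tl the anode: E°cell = +1.35 − (-0.36) = +1.71 V, n = 2.
Overall: Cl₂(g) + 2 Tl(s) → 2 Cl⁻(aq) + 2 Tl⁺(aq)
Q = [Cl⁻]^2·[Tl⁺]^2 / (P(Cl₂)); log Q = -4.987.
E = E° − (0.0592/n) log Q = +1.71 − (0.0592/2)(-4.987) = +1.858 V.

+1.858 V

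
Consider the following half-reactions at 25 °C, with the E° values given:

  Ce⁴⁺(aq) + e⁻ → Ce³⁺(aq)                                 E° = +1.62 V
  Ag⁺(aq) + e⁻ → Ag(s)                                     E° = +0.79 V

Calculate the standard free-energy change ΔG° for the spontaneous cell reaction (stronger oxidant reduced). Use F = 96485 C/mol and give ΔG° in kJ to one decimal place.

Ce⁴⁺/Ce³⁺ (E° = +1.62 V) is the cathode; Ag⁺/Ag (E° = +0.79 V) is the anode, so E°cell = +0.83 V.
Balancing electrons gives n = 1 (lcm of 1 and 1).
ΔG° = −nFE° = −(1)(96485)(+0.83) = -80,083 J = -80.1 kJ.

-80.1 kJ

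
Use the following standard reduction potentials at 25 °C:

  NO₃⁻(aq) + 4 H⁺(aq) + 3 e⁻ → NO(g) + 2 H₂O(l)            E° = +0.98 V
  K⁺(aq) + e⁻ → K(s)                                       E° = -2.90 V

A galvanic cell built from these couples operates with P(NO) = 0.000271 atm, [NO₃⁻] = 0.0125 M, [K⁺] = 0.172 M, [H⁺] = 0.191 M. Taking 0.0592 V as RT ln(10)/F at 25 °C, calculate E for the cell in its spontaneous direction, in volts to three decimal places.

+3.901 V

NO₃⁻/NO is the cathode (higher E°), K⁺/K the anode: E°cell = +0.98 − (-2.90) = +3.88 V, n = 3.
Overall: NO₃⁻(aq) + 4 H⁺(aq) + 3 K(s) → NO(g) + 2 H₂O(l) + 3 K⁺(aq)
Q = P(NO)·[K⁺]^3 / ([NO₃⁻]·[H⁺]^4); log Q = -1.081.
E = E° − (0.0592/n) log Q = +3.88 − (0.0592/3)(-1.081) = +3.901 V.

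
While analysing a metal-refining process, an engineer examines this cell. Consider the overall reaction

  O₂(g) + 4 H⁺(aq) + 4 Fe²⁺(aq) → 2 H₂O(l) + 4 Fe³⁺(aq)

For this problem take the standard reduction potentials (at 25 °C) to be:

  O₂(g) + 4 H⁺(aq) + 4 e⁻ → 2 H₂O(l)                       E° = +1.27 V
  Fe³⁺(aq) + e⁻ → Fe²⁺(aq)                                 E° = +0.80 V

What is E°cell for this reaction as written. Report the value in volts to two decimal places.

The O₂/H₂O couple has the higher reduction potential, so it is the cathode; Fe³⁺/Fe²⁺ is oxidised at the anode.
E°cell = E°(cathode) − E°(anode) = (+1.27) − (+0.80) = +0.47 V.

+0.47 V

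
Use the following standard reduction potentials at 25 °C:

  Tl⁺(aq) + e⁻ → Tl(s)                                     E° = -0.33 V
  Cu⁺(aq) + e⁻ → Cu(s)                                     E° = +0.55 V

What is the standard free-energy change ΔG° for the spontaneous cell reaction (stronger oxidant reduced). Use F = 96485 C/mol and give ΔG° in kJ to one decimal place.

Cu⁺/Cu (E° = +0.55 V) is the cathode; Tl⁺/Tl (E° = -0.33 V) is the anode, so E°cell = +0.88 V.
Balancing electrons gives n = 1 (lcm of 1 and 1).
ΔG° = −nFE° = −(1)(96485)(+0.88) = -84,907 J = -84.9 kJ.

-84.9 kJ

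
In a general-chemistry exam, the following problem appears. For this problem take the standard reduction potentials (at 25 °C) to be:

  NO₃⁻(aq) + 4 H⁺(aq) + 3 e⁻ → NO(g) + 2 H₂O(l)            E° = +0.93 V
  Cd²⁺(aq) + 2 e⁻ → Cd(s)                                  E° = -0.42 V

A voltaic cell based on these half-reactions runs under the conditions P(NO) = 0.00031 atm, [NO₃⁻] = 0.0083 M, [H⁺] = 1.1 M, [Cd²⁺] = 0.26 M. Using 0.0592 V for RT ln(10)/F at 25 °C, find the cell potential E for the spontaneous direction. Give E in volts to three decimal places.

NO₃⁻/NO is the cathode (higher E°), Cd²⁺/Cd the anode: E°cell = +0.93 − (-0.42) = +1.35 V, n = 6.
Overall: 2 NO₃⁻(aq) + 8 H⁺(aq) + 3 Cd(s) → 2 NO(g) + 4 H₂O(l) + 3 Cd²⁺(aq)
Q = P(NO)^2·[Cd²⁺]^3 / ([NO₃⁻]^2·[H⁺]^8); log Q = -4.942.
E = E° − (0.0592/n) log Q = +1.35 − (0.0592/6)(-4.942) = +1.399 V.

+1.399 V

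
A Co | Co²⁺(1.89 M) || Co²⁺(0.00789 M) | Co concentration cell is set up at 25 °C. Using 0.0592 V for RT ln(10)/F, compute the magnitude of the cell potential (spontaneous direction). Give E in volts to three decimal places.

For a concentration cell E°cell = 0. The 1.89 M side is the cathode (reduction is favoured where [Co²⁺] is higher).
With n = 2, E = −(0.0592/2) log([Co²⁺]ₐₙ/[Co²⁺]꜀ₐₜ) = −(0.0592/2) log(0.00789/1.89) = −(0.0592/2)(-2.379) = +0.070 V.

+0.070 V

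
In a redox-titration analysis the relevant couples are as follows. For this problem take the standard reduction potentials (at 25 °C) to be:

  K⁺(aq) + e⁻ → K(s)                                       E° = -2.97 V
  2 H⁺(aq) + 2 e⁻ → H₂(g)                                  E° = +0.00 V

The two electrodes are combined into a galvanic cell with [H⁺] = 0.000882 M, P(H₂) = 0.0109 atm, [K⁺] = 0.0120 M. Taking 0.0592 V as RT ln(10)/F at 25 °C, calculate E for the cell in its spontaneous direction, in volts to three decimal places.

+2.961 V

H⁺/H₂ is the cathode (higher E°), K⁺/K the anode: E°cell = +0.00 − (-2.97) = +2.97 V, n = 2.
Overall: 2 H⁺(aq) + 2 K(s) → H₂(g) + 2 K⁺(aq)
Q = P(H₂)·[K⁺]^2 / ([H⁺]^2); log Q = 0.305.
E = E° − (0.0592/n) log Q = +2.97 − (0.0592/2)(0.305) = +2.961 V.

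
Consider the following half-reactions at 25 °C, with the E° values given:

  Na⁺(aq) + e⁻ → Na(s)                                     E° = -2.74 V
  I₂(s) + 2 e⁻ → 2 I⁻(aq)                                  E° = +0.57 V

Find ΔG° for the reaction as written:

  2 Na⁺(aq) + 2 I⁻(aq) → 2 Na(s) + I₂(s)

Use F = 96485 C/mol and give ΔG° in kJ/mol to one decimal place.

As written, Na⁺/Na is reduced (cathode) and I₂/I⁻ is oxidised (anode), so E°cell = (-2.74) − (+0.57) = -3.31 V.
Balancing electrons gives n = 2.
ΔG° = −nFE° = −(2)(96485)(-3.31) = 638,731 J = +638.7 kJ/mol.

+638.7 kJ/mol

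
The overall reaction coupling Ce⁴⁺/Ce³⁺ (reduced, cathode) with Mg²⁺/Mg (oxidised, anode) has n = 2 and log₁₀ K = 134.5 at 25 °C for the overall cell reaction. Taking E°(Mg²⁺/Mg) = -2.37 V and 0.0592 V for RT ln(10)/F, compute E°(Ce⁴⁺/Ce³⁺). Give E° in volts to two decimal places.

+1.61 V

E°cell = (0.0592/n)·log K = (0.0592/2)(134.5) = +3.981 V.
Since Ce⁴⁺/Ce³⁺ is the cathode and Mg²⁺/Mg the anode, E°cell = E°(Ce⁴⁺/Ce³⁺) − E°(Mg²⁺/Mg).
So E°(Ce⁴⁺/Ce³⁺) = E°cell + E°(Mg²⁺/Mg) = +3.981 + (-2.37) = +1.61 V.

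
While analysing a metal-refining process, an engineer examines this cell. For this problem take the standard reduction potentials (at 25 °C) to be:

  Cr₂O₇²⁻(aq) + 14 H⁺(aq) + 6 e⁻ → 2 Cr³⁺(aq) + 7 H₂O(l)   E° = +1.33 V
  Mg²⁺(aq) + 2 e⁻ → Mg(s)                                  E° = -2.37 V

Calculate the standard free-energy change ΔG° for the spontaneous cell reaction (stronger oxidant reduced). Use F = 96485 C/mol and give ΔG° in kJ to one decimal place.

Cr₂O₇²⁻/Cr³⁺ (E° = +1.33 V) is the cathode; Mg²⁺/Mg (E° = -2.37 V) is the anode, so E°cell = +3.70 V.
Balancing electrons gives n = 6 (lcm of 6 and 2).
ΔG° = −nFE° = −(6)(96485)(+3.70) = -2,141,967 J = -2142.0 kJ.

-2142.0 kJ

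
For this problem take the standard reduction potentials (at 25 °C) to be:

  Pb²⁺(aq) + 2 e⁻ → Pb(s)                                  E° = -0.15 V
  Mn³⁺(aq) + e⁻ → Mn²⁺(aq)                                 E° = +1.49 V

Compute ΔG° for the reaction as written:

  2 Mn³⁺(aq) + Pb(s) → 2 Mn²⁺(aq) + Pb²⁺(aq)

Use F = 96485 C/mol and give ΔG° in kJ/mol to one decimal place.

As written, Mn³⁺/Mn²⁺ is reduced (cathode) and Pb²⁺/Pb is oxidised (anode), so E°cell = (+1.49) − (-0.15) = +1.64 V.
Balancing electrons gives n = 2.
ΔG° = −nFE° = −(2)(96485)(+1.64) = -316,471 J = -316.5 kJ/mol.

-316.5 kJ/mol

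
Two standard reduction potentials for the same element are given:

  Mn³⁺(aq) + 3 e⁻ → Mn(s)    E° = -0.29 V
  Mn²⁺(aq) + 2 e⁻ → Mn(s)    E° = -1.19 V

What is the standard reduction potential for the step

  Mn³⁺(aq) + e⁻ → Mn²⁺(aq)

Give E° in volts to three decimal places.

Sequential free energies add, so n₃E°₃ = n₁E°₁ + n₂E°₂.
With n₃ = 3, and the known step contributing 2×(-1.19) V, the unknown satisfies 1·E° = 3×(-0.29) − 2×(-1.19) = +1.510.
E° = +1.510 / 1 = +1.510 V.

+1.510 V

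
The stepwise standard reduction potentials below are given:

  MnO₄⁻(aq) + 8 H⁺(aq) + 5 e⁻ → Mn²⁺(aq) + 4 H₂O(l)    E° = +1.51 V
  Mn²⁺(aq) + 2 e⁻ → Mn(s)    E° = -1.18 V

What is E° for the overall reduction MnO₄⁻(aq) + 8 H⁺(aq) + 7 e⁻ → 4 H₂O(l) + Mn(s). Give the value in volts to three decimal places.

Standard free energies of sequential steps add: ΔG°₃ = ΔG°₁ + ΔG°₂, so n₃E°₃ = n₁E°₁ + n₂E°₂.
E°₃ = (5×+1.51 + 2×-1.18) / 7 = (+5.190) / 7 = +0.741 V.

+0.741 V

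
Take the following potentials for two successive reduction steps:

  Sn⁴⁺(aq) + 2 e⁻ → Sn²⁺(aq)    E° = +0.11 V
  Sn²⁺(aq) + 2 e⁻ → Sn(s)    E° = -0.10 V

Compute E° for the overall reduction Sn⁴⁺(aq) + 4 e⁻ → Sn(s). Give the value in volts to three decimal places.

Adding the free-energy changes (−nFE°) of the two steps gives −n₃FE°₃ = −n₁FE°₁ − n₂FE°₂.
E°₃ = (2×+0.11 + 2×-0.10) / 4 = (+0.020) / 4 = +0.005 V.

+0.005 V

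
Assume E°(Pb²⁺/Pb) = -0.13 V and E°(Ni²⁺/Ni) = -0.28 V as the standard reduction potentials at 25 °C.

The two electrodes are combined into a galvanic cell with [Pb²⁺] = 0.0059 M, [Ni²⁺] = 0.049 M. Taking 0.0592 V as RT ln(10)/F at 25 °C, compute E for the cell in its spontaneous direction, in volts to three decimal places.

Pb²⁺/Pb is the cathode (higher E°), Ni²⁺/Ni the anode: E°cell = -0.13 − (-0.28) = +0.15 V, n = 2.
Overall: Pb²⁺(aq) + Ni(s) → Pb(s) + Ni²⁺(aq)
Q = [Ni²⁺] / ([Pb²⁺]); log Q = 0.919.
E = E° − (0.0592/n) log Q = +0.15 − (0.0592/2)(0.919) = +0.123 V.

+0.123 V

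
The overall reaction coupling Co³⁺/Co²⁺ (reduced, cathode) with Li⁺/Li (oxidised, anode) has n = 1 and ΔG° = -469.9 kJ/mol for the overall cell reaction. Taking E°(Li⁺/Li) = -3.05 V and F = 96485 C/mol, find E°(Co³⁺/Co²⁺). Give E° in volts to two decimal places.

E°cell = −ΔG°/(nF) = −(-469.9×10³)/((1)(96485)) = +4.870 V.
Since Co³⁺/Co²⁺ is the cathode and Li⁺/Li the anode, E°cell = E°(Co³⁺/Co²⁺) − E°(Li⁺/Li).
So E°(Co³⁺/Co²⁺) = E°cell + E°(Li⁺/Li) = +4.870 + (-3.05) = +1.82 V.

+1.82 V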